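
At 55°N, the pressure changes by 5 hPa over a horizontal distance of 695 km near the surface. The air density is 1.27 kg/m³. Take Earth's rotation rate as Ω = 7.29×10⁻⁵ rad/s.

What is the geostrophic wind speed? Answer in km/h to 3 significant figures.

17.1 km/h

Coriolis parameter at 55°N:
f = 2Ω sin φ = 2 × 7.29×10⁻⁵ × sin 55° = 1.19×10⁻⁴ s⁻¹
Pressure gradient: |∂P/∂n| = 500 Pa / 695000 m = 7.19×10⁻⁴ Pa/m
Geostrophic balance (pressure-gradient force = Coriolis force):
V_g = (1/(fρ)) |∂P/∂n| = 7.19×10⁻⁴ / (1.19×10⁻⁴ × 1.27) = 4.74 m/s
Converting: 4.74 m/s × 3.6 = 17.1 km/h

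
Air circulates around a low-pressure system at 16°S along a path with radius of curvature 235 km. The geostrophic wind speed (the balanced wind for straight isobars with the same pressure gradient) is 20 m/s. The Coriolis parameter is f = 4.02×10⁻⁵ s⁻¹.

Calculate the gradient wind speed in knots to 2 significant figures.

19 knots

Around a low, centrifugal force acts outward with Coriolis, so pressure-gradient force balances both:
(1/ρ)|∂P/∂n| = fV + V²/R  →  V² + fR·V − fR·V_g = 0
With fR = 4.02×10⁻⁵ × 235×10³ m = 9.45 m/s:
V = [−fR + √((fR)² + 4 fR V_g)]/2 = [−9.45 + √(9.45² + 4×9.45×20)]/2 = 9.81 m/s
Subgeostrophic (V < V_g = 20 m/s), as expected around a low.
Converting: 9.81 m/s × 1.944 = 19 knots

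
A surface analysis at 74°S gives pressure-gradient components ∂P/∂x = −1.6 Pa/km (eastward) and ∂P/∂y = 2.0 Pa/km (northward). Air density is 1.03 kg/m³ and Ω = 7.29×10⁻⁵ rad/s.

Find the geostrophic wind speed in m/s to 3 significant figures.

17.7 m/s

Coriolis parameter at 74°S:
f = 2Ω sin φ = 2 × 7.29×10⁻⁵ × sin 74° = 1.40×10⁻⁴ s⁻¹
In the Southern Hemisphere f is negative: f = −1.40×10⁻⁴ s⁻¹.
Component geostrophic relations (x east, y north):
u_g = −(1/(fρ)) ∂P/∂y,  v_g = (1/(fρ)) ∂P/∂x
u_g = −(2.0×10⁻³)/(−1.40×10⁻⁴ × 1.03) = 13.9 m/s;  v_g = (−1.6×10⁻³)/(−1.40×10⁻⁴ × 1.03) = 11.1 m/s
|V_g| = √(u_g² + v_g²) = 17.7 m/s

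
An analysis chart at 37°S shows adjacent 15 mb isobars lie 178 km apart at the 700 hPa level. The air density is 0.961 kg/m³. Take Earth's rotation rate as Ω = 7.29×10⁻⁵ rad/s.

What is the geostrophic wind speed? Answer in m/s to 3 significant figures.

Coriolis parameter at 37°S:
f = 2Ω sin φ = 2 × 7.29×10⁻⁵ × sin 37° = 8.77×10⁻⁵ s⁻¹
Pressure gradient: |∂P/∂n| = 1500 Pa / 178000 m = 8.43×10⁻³ Pa/m
Geostrophic balance (pressure-gradient force = Coriolis force):
V_g = (1/(fρ)) |∂P/∂n| = 8.43×10⁻³ / (8.77×10⁻⁵ × 0.961) = 99.9 m/s

99.9 m/s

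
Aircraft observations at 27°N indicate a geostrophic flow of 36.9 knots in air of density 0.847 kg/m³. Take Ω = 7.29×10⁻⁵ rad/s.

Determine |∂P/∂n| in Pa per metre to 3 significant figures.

1.06×10⁻³ Pa/m

Coriolis parameter at 27°N:
f = 2Ω sin φ = 2 × 7.29×10⁻⁵ × sin 27° = 6.62×10⁻⁵ s⁻¹
Wind speed in SI: 36.9 knots = 19.0 m/s
Geostrophic balance rearranged: |∂P/∂n| = f ρ V_g
|∂P/∂n| = 6.62×10⁻⁵ × 0.847 × 19.0 = 1.06×10⁻³ Pa/m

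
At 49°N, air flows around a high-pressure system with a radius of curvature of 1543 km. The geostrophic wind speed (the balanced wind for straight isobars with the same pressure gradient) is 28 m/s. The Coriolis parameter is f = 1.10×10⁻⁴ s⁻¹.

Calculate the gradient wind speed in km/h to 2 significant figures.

Around a high, pressure-gradient force acts outward with centrifugal, so Coriolis balances both:
fV = (1/ρ)|∂P/∂n| + V²/R  →  V² − fR·V + fR·V_g = 0
With fR = 1.10×10⁻⁴ × 1543×10³ m = 170 m/s:
V = [fR − √((fR)² − 4 fR V_g)]/2 = [170 − √(170² − 4×170×28)]/2 = 35.4 m/s
Supergeostrophic (V > V_g = 28 m/s), as expected around a high.
Converting: 35.4 m/s × 3.6 = 130 km/h

130 km/h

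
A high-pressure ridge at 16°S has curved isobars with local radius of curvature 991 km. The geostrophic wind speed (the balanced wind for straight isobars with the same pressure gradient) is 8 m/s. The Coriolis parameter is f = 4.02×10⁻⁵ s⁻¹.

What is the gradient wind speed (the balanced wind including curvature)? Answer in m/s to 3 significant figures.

11.1 m/s

Around a high, pressure-gradient force acts outward with centrifugal, so Coriolis balances both:
fV = (1/ρ)|∂P/∂n| + V²/R  →  V² − fR·V + fR·V_g = 0
With fR = 4.02×10⁻⁵ × 991×10³ m = 39.8 m/s:
V = [fR − √((fR)² − 4 fR V_g)]/2 = [39.8 − √(39.8² − 4×39.8×8)]/2 = 11.1 m/s
Supergeostrophic (V > V_g = 8 m/s), as expected around a high.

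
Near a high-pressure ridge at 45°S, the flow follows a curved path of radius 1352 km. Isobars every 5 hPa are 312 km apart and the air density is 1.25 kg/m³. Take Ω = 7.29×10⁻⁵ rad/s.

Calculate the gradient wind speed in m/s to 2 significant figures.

Coriolis parameter at 45°S:
f = 2Ω sin φ = 2 × 7.29×10⁻⁵ × sin 45° = 1.03×10⁻⁴ s⁻¹
Pressure gradient: |∂P/∂n| = 500 Pa / 312000 m = 1.60×10⁻³ Pa/m
Geostrophic speed: V_g = |∂P/∂n|/(fρ) = 1.60×10⁻³/(1.03×10⁻⁴ × 1.25) = 12.4 m/s
Around a high, pressure-gradient force acts outward with centrifugal, so Coriolis balances both:
fV = (1/ρ)|∂P/∂n| + V²/R  →  V² − fR·V + fR·V_g = 0
With fR = 1.03×10⁻⁴ × 1352×10³ m = 139 m/s:
V = [fR − √((fR)² − 4 fR V_g)]/2 = [139 − √(139² − 4×139×12.4)]/2 = 13.8 m/s
Supergeostrophic (V > V_g = 12.4 m/s), as expected around a high.

14 m/s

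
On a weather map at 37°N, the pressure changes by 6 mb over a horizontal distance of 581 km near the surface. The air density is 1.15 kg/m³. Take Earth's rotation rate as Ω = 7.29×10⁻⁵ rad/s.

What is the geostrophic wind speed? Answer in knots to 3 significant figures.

19.9 knots

Coriolis parameter at 37°N:
f = 2Ω sin φ = 2 × 7.29×10⁻⁵ × sin 37° = 8.77×10⁻⁵ s⁻¹
Pressure gradient: |∂P/∂n| = 600 Pa / 581000 m = 1.03×10⁻³ Pa/m
Geostrophic balance (pressure-gradient force = Coriolis force):
V_g = (1/(fρ)) |∂P/∂n| = 1.03×10⁻³ / (8.77×10⁻⁵ × 1.15) = 10.2 m/s
Converting: 10.2 m/s × 1.944 = 19.9 knots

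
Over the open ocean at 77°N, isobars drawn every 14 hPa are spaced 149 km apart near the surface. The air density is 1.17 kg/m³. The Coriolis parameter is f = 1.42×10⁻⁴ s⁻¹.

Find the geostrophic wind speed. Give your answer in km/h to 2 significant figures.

Pressure gradient: |∂P/∂n| = 1400 Pa / 149000 m = 9.40×10⁻³ Pa/m
Geostrophic balance (pressure-gradient force = Coriolis force):
V_g = (1/(fρ)) |∂P/∂n| = 9.40×10⁻³ / (1.42×10⁻⁴ × 1.17) = 56.6 m/s
Converting: 56.6 m/s × 3.6 = 200 km/h

200 km/h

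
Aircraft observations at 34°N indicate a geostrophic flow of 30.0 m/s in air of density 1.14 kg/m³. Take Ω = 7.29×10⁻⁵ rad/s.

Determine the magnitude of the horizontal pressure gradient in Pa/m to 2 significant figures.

Coriolis parameter at 34°N:
f = 2Ω sin φ = 2 × 7.29×10⁻⁵ × sin 34° = 8.15×10⁻⁵ s⁻¹
Geostrophic balance rearranged: |∂P/∂n| = f ρ V_g
|∂P/∂n| = 8.15×10⁻⁵ × 1.14 × 30.0 = 2.79×10⁻³ Pa/m

2.8×10⁻³ Pa/m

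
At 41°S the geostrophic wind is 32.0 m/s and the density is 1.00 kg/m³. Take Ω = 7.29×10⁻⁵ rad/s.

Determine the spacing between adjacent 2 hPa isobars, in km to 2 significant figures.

Coriolis parameter at 41°S:
f = 2Ω sin φ = 2 × 7.29×10⁻⁵ × sin 41° = 9.57×10⁻⁵ s⁻¹
Geostrophic balance rearranged: |∂P/∂n| = f ρ V_g
|∂P/∂n| = 9.57×10⁻⁵ × 1.00 × 32.0 = 3.06×10⁻³ Pa/m
Isobar spacing: Δn = ΔP/|∂P/∂n| = 200 Pa / 3.06×10⁻³ Pa/m = 65340 m ≈ 65 km

65 km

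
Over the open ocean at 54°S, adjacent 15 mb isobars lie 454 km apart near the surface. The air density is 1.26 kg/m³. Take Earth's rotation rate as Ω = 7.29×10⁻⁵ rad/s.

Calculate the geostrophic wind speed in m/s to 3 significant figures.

22.2 m/s

Coriolis parameter at 54°S:
f = 2Ω sin φ = 2 × 7.29×10⁻⁵ × sin 54° = 1.18×10⁻⁴ s⁻¹
Pressure gradient: |∂P/∂n| = 1500 Pa / 454000 m = 3.30×10⁻³ Pa/m
Geostrophic balance (pressure-gradient force = Coriolis force):
V_g = (1/(fρ)) |∂P/∂n| = 3.30×10⁻³ / (1.18×10⁻⁴ × 1.26) = 22.2 m/s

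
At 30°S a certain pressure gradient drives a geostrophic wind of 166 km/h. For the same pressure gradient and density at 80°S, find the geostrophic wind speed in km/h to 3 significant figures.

With the same pressure gradient and density, V_g ∝ 1/f ∝ 1/sin φ.
V₂ = V₁ · sin φ₁ / sin φ₂ = 166 × sin 30° / sin 80°
V₂ = 166 × 0.5000/0.9848 = 84.3 km/h

84.3 km/h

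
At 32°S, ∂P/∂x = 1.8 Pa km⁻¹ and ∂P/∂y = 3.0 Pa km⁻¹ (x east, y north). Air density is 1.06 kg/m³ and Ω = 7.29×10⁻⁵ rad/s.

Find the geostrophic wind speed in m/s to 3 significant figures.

42.7 m/s

Coriolis parameter at 32°S:
f = 2Ω sin φ = 2 × 7.29×10⁻⁵ × sin 32° = 7.73×10⁻⁵ s⁻¹
In the Southern Hemisphere f is negative: f = −7.73×10⁻⁵ s⁻¹.
Component geostrophic relations (x east, y north):
u_g = −(1/(fρ)) ∂P/∂y,  v_g = (1/(fρ)) ∂P/∂x
u_g = −(3.0×10⁻³)/(−7.73×10⁻⁵ × 1.06) = 36.6 m/s;  v_g = (1.8×10⁻³)/(−7.73×10⁻⁵ × 1.06) = −22.0 m/s
|V_g| = √(u_g² + v_g²) = 42.7 m/s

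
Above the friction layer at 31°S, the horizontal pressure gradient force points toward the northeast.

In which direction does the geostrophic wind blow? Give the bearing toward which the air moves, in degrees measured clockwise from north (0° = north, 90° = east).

The pressure-gradient force points toward the northeast (bearing 045°).
Geostrophic balance: in the Southern Hemisphere the Coriolis force deflects motion to the left, so the geostrophic wind blows 90° to the left of the pressure-gradient force (low pressure on the right).
Rotating 045° by 90° counterclockwise gives 315° — the wind blows toward the northwest.

315°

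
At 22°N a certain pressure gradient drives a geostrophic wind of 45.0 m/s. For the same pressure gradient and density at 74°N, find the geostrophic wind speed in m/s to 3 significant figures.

17.5 m/s

With the same pressure gradient and density, V_g ∝ 1/f ∝ 1/sin φ.
V₂ = V₁ · sin φ₁ / sin φ₂ = 45.0 × sin 22° / sin 74°
V₂ = 45.0 × 0.3746/0.9613 = 17.5 m/s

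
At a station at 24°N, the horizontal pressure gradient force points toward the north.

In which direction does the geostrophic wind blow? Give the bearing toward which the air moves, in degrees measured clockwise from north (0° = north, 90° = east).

090°

The pressure-gradient force points toward the north (bearing 000°).
Geostrophic balance: in the Northern Hemisphere the Coriolis force deflects motion to the right, so the geostrophic wind blows 90° to the right of the pressure-gradient force (low pressure on the left).
Rotating 000° by 90° clockwise gives 090° — the wind blows toward the east.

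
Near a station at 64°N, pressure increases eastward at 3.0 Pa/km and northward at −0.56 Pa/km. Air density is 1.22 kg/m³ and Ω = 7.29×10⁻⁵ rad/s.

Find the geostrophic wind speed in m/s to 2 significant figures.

19 m/s

Coriolis parameter at 64°N:
f = 2Ω sin φ = 2 × 7.29×10⁻⁵ × sin 64° = 1.31×10⁻⁴ s⁻¹
Component geostrophic relations (x east, y north):
u_g = −(1/(fρ)) ∂P/∂y,  v_g = (1/(fρ)) ∂P/∂x
u_g = −(−0.56×10⁻³)/(1.31×10⁻⁴ × 1.22) = 3.50 m/s;  v_g = (3.0×10⁻³)/(1.31×10⁻⁴ × 1.22) = 18.8 m/s
|V_g| = √(u_g² + v_g²) = 19.1 m/s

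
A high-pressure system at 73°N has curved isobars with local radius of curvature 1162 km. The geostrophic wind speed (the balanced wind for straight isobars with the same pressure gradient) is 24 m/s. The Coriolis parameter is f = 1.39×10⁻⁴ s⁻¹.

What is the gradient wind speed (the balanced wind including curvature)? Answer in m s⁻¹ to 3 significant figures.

29.3 m s⁻¹

Around a high, pressure-gradient force acts outward with centrifugal, so Coriolis balances both:
fV = (1/ρ)|∂P/∂n| + V²/R  →  V² − fR·V + fR·V_g = 0
With fR = 1.39×10⁻⁴ × 1162×10³ m = 162 m/s:
V = [fR − √((fR)² − 4 fR V_g)]/2 = [162 − √(162² − 4×162×24)]/2 = 29.3 m/s
Supergeostrophic (V > V_g = 24 m/s), as expected around a high.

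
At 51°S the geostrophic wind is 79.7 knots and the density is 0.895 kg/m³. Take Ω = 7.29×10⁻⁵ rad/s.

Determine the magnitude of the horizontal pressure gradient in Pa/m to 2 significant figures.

Coriolis parameter at 51°S:
f = 2Ω sin φ = 2 × 7.29×10⁻⁵ × sin 51° = 1.13×10⁻⁴ s⁻¹
Wind speed in SI: 79.7 knots = 41.0 m/s
Geostrophic balance rearranged: |∂P/∂n| = f ρ V_g
|∂P/∂n| = 1.13×10⁻⁴ × 0.895 × 41.0 = 4.16×10⁻³ Pa/m

4.2×10⁻³ Pa/m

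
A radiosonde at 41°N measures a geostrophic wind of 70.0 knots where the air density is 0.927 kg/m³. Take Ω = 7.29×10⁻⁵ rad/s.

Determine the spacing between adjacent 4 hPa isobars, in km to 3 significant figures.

Coriolis parameter at 41°N:
f = 2Ω sin φ = 2 × 7.29×10⁻⁵ × sin 41° = 9.57×10⁻⁵ s⁻¹
Wind speed in SI: 70.0 knots = 36.0 m/s
Geostrophic balance rearranged: |∂P/∂n| = f ρ V_g
|∂P/∂n| = 9.57×10⁻⁵ × 0.927 × 36.0 = 3.19×10⁻³ Pa/m
Isobar spacing: Δn = ΔP/|∂P/∂n| = 400 Pa / 3.19×10⁻³ Pa/m = 125269 m ≈ 125 km

125 km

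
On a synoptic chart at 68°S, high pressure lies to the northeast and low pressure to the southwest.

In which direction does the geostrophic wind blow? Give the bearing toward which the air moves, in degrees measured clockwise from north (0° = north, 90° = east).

135°

The pressure-gradient force points toward the southwest (bearing 225°).
Geostrophic balance: in the Southern Hemisphere the Coriolis force deflects motion to the left, so the geostrophic wind blows 90° to the left of the pressure-gradient force (low pressure on the right).
Rotating 225° by 90° counterclockwise gives 135° — the wind blows toward the southeast.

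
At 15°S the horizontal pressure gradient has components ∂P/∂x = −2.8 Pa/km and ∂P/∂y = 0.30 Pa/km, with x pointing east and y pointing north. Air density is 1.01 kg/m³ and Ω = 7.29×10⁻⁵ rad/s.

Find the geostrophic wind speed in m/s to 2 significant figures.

Coriolis parameter at 15°S:
f = 2Ω sin φ = 2 × 7.29×10⁻⁵ × sin 15° = 3.77×10⁻⁵ s⁻¹
In the Southern Hemisphere f is negative: f = −3.77×10⁻⁵ s⁻¹.
Component geostrophic relations (x east, y north):
u_g = −(1/(fρ)) ∂P/∂y,  v_g = (1/(fρ)) ∂P/∂x
u_g = −(0.30×10⁻³)/(−3.77×10⁻⁵ × 1.01) = 7.87 m/s;  v_g = (−2.8×10⁻³)/(−3.77×10⁻⁵ × 1.01) = 73.5 m/s
|V_g| = √(u_g² + v_g²) = 73.9 m/s

74 m/s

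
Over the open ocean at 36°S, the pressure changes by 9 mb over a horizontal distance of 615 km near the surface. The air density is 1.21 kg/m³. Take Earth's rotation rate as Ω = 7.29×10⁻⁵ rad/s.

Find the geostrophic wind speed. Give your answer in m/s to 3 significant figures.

Coriolis parameter at 36°S:
f = 2Ω sin φ = 2 × 7.29×10⁻⁵ × sin 36° = 8.57×10⁻⁵ s⁻¹
Pressure gradient: |∂P/∂n| = 900 Pa / 615000 m = 1.46×10⁻³ Pa/m
Geostrophic balance (pressure-gradient force = Coriolis force):
V_g = (1/(fρ)) |∂P/∂n| = 1.46×10⁻³ / (8.57×10⁻⁵ × 1.21) = 14.1 m/s

14.1 m/s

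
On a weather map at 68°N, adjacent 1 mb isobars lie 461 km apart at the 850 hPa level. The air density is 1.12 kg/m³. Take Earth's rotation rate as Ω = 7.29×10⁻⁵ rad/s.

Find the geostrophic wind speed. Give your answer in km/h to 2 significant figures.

5.2 km/h

Coriolis parameter at 68°N:
f = 2Ω sin φ = 2 × 7.29×10⁻⁵ × sin 68° = 1.35×10⁻⁴ s⁻¹
Pressure gradient: |∂P/∂n| = 100 Pa / 461000 m = 2.17×10⁻⁴ Pa/m
Geostrophic balance (pressure-gradient force = Coriolis force):
V_g = (1/(fρ)) |∂P/∂n| = 2.17×10⁻⁴ / (1.35×10⁻⁴ × 1.12) = 1.43 m/s
Converting: 1.43 m/s × 3.6 = 5.2 km/h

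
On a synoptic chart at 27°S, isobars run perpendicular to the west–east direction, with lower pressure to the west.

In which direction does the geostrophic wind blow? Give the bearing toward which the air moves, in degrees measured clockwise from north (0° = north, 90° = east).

180°

The pressure-gradient force points toward the west (bearing 270°).
Geostrophic balance: in the Southern Hemisphere the Coriolis force deflects motion to the left, so the geostrophic wind blows 90° to the left of the pressure-gradient force (low pressure on the right).
Rotating 270° by 90° counterclockwise gives 180° — the wind blows toward the south.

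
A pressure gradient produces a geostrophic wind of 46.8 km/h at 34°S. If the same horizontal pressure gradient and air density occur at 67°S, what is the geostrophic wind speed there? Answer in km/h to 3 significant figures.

With the same pressure gradient and density, V_g ∝ 1/f ∝ 1/sin φ.
V₂ = V₁ · sin φ₁ / sin φ₂ = 46.8 × sin 34° / sin 67°
V₂ = 46.8 × 0.5592/0.9205 = 28.4 km/h

28.4 km/h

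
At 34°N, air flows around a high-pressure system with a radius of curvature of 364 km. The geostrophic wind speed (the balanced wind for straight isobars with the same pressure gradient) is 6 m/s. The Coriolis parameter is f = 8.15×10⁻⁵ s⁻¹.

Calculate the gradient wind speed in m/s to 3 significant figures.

Around a high, pressure-gradient force acts outward with centrifugal, so Coriolis balances both:
fV = (1/ρ)|∂P/∂n| + V²/R  →  V² − fR·V + fR·V_g = 0
With fR = 8.15×10⁻⁵ × 364×10³ m = 29.7 m/s:
V = [fR − √((fR)² − 4 fR V_g)]/2 = [29.7 − √(29.7² − 4×29.7×6)]/2 = 8.35 m/s
Supergeostrophic (V > V_g = 6 m/s), as expected around a high.

8.35 m/s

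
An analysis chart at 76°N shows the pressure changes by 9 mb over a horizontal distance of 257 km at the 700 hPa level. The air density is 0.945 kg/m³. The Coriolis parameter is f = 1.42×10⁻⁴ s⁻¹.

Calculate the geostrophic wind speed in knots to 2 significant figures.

51 knots

Pressure gradient: |∂P/∂n| = 900 Pa / 257000 m = 3.50×10⁻³ Pa/m
Geostrophic balance (pressure-gradient force = Coriolis force):
V_g = (1/(fρ)) |∂P/∂n| = 3.50×10⁻³ / (1.42×10⁻⁴ × 0.945) = 26.1 m/s
Converting: 26.1 m/s × 1.944 = 51 knots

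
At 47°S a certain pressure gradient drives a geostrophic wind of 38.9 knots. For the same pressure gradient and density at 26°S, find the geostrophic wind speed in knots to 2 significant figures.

With the same pressure gradient and density, V_g ∝ 1/f ∝ 1/sin φ.
V₂ = V₁ · sin φ₁ / sin φ₂ = 38.9 × sin 47° / sin 26°
V₂ = 38.9 × 0.7314/0.4384 = 65 knots

65 knots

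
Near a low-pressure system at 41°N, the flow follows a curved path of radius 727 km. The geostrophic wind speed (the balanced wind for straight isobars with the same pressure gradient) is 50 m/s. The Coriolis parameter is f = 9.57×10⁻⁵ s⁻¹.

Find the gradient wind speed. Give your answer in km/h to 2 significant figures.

Around a low, centrifugal force acts outward with Coriolis, so pressure-gradient force balances both:
(1/ρ)|∂P/∂n| = fV + V²/R  →  V² + fR·V − fR·V_g = 0
With fR = 9.57×10⁻⁵ × 727×10³ m = 69.6 m/s:
V = [−fR + √((fR)² + 4 fR V_g)]/2 = [−69.6 + √(69.6² + 4×69.6×50)]/2 = 33.7 m/s
Subgeostrophic (V < V_g = 50 m/s), as expected around a low.
Converting: 33.7 m/s × 3.6 = 120 km/h

120 km/h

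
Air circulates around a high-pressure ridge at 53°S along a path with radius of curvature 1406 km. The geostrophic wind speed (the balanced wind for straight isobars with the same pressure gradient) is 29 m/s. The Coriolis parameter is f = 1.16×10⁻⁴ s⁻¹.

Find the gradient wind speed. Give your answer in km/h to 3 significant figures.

136 km/h

Around a high, pressure-gradient force acts outward with centrifugal, so Coriolis balances both:
fV = (1/ρ)|∂P/∂n| + V²/R  →  V² − fR·V + fR·V_g = 0
With fR = 1.16×10⁻⁴ × 1406×10³ m = 163 m/s:
V = [fR − √((fR)² − 4 fR V_g)]/2 = [163 − √(163² − 4×163×29)]/2 = 37.7 m/s
Supergeostrophic (V > V_g = 29 m/s), as expected around a high.
Converting: 37.7 m/s × 3.6 = 136 km/h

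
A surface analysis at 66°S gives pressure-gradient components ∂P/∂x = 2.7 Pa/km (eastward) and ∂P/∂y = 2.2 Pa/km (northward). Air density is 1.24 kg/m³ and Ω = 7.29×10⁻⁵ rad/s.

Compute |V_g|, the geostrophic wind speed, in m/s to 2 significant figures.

Coriolis parameter at 66°S:
f = 2Ω sin φ = 2 × 7.29×10⁻⁵ × sin 66° = 1.33×10⁻⁴ s⁻¹
In the Southern Hemisphere f is negative: f = −1.33×10⁻⁴ s⁻¹.
Component geostrophic relations (x east, y north):
u_g = −(1/(fρ)) ∂P/∂y,  v_g = (1/(fρ)) ∂P/∂x
u_g = −(2.2×10⁻³)/(−1.33×10⁻⁴ × 1.24) = 13.3 m/s;  v_g = (2.7×10⁻³)/(−1.33×10⁻⁴ × 1.24) = −16.3 m/s
|V_g| = √(u_g² + v_g²) = 21.1 m/s

21 m/s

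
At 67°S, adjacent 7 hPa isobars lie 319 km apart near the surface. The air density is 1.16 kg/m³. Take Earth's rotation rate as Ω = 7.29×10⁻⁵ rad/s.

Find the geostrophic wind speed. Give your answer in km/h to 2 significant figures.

51 km/h

Coriolis parameter at 67°S:
f = 2Ω sin φ = 2 × 7.29×10⁻⁵ × sin 67° = 1.34×10⁻⁴ s⁻¹
Pressure gradient: |∂P/∂n| = 700 Pa / 319000 m = 2.19×10⁻³ Pa/m
Geostrophic balance (pressure-gradient force = Coriolis force):
V_g = (1/(fρ)) |∂P/∂n| = 2.19×10⁻³ / (1.34×10⁻⁴ × 1.16) = 14.1 m/s
Converting: 14.1 m/s × 3.6 = 51 km/h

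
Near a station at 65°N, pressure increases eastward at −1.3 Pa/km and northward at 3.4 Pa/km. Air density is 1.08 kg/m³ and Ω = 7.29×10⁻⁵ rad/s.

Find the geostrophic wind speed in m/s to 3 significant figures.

25.5 m/s

Coriolis parameter at 65°N:
f = 2Ω sin φ = 2 × 7.29×10⁻⁵ × sin 65° = 1.32×10⁻⁴ s⁻¹
Component geostrophic relations (x east, y north):
u_g = −(1/(fρ)) ∂P/∂y,  v_g = (1/(fρ)) ∂P/∂x
u_g = −(3.4×10⁻³)/(1.32×10⁻⁴ × 1.08) = −23.8 m/s;  v_g = (−1.3×10⁻³)/(1.32×10⁻⁴ × 1.08) = −9.11 m/s
|V_g| = √(u_g² + v_g²) = 25.5 m/s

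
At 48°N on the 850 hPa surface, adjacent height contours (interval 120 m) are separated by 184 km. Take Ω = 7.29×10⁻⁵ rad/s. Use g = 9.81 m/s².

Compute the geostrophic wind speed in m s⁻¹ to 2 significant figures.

59 m s⁻¹

Coriolis parameter at 48°N:
f = 2Ω sin φ = 2 × 7.29×10⁻⁵ × sin 48° = 1.08×10⁻⁴ s⁻¹
Height gradient: |∂Z/∂n| = 120 m / 184000 m = 6.52×10⁻⁴
On a pressure surface, geostrophic balance gives V_g = (g/f)|∂Z/∂n|:
V_g = 9.81 × 6.52×10⁻⁴ / 1.08×10⁻⁴ = 59.0 m/s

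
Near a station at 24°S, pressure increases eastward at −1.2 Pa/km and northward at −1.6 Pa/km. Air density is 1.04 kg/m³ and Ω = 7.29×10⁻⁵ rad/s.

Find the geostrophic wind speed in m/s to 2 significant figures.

32 m/s

Coriolis parameter at 24°S:
f = 2Ω sin φ = 2 × 7.29×10⁻⁵ × sin 24° = 5.93×10⁻⁵ s⁻¹
In the Southern Hemisphere f is negative: f = −5.93×10⁻⁵ s⁻¹.
Component geostrophic relations (x east, y north):
u_g = −(1/(fρ)) ∂P/∂y,  v_g = (1/(fρ)) ∂P/∂x
u_g = −(−1.6×10⁻³)/(−5.93×10⁻⁵ × 1.04) = −25.9 m/s;  v_g = (−1.2×10⁻³)/(−5.93×10⁻⁵ × 1.04) = 19.5 m/s
|V_g| = √(u_g² + v_g²) = 32.4 m/s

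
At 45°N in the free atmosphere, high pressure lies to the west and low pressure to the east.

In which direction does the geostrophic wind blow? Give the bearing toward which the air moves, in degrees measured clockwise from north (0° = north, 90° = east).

180°

The pressure-gradient force points toward the east (bearing 090°).
Geostrophic balance: in the Northern Hemisphere the Coriolis force deflects motion to the right, so the geostrophic wind blows 90° to the right of the pressure-gradient force (low pressure on the left).
Rotating 090° by 90° clockwise gives 180° — the wind blows toward the south.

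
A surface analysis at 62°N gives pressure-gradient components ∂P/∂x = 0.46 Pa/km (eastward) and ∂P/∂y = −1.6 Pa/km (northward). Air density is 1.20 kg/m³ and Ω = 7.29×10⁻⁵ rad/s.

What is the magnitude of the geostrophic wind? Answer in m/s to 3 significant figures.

10.8 m/s

Coriolis parameter at 62°N:
f = 2Ω sin φ = 2 × 7.29×10⁻⁵ × sin 62° = 1.29×10⁻⁴ s⁻¹
Component geostrophic relations (x east, y north):
u_g = −(1/(fρ)) ∂P/∂y,  v_g = (1/(fρ)) ∂P/∂x
u_g = −(−1.6×10⁻³)/(1.29×10⁻⁴ × 1.20) = 10.4 m/s;  v_g = (0.46×10⁻³)/(1.29×10⁻⁴ × 1.20) = 2.98 m/s
|V_g| = √(u_g² + v_g²) = 10.8 m/s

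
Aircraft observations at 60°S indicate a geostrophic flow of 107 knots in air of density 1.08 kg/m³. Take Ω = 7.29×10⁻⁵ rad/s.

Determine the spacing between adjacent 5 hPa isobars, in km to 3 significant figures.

Coriolis parameter at 60°S:
f = 2Ω sin φ = 2 × 7.29×10⁻⁵ × sin 60° = 1.26×10⁻⁴ s⁻¹
Wind speed in SI: 107 knots = 55.0 m/s
Geostrophic balance rearranged: |∂P/∂n| = f ρ V_g
|∂P/∂n| = 1.26×10⁻⁴ × 1.08 × 55.0 = 7.51×10⁻³ Pa/m
Isobar spacing: Δn = ΔP/|∂P/∂n| = 500 Pa / 7.51×10⁻³ Pa/m = 66610 m ≈ 66.6 km

66.6 km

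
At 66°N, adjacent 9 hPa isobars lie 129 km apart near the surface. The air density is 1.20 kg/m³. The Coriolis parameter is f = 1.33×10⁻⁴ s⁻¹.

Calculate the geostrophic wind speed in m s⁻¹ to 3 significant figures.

Pressure gradient: |∂P/∂n| = 900 Pa / 129000 m = 6.98×10⁻³ Pa/m
Geostrophic balance (pressure-gradient force = Coriolis force):
V_g = (1/(fρ)) |∂P/∂n| = 6.98×10⁻³ / (1.33×10⁻⁴ × 1.20) = 43.7 m/s

43.7 m s⁻¹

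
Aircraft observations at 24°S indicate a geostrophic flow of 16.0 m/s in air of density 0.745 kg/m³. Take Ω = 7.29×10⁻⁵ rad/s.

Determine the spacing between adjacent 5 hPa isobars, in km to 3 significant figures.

707 km

Coriolis parameter at 24°S:
f = 2Ω sin φ = 2 × 7.29×10⁻⁵ × sin 24° = 5.93×10⁻⁵ s⁻¹
Geostrophic balance rearranged: |∂P/∂n| = f ρ V_g
|∂P/∂n| = 5.93×10⁻⁵ × 0.745 × 16.0 = 7.07×10⁻⁴ Pa/m
Isobar spacing: Δn = ΔP/|∂P/∂n| = 500 Pa / 7.07×10⁻⁴ Pa/m = 707331 m ≈ 707 km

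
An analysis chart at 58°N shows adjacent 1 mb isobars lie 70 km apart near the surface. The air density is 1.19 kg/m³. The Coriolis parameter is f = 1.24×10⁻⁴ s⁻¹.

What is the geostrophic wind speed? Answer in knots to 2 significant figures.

19 knots

Pressure gradient: |∂P/∂n| = 100 Pa / 70000 m = 1.43×10⁻³ Pa/m
Geostrophic balance (pressure-gradient force = Coriolis force):
V_g = (1/(fρ)) |∂P/∂n| = 1.43×10⁻³ / (1.24×10⁻⁴ × 1.19) = 9.68 m/s
Converting: 9.68 m/s × 1.944 = 19 knots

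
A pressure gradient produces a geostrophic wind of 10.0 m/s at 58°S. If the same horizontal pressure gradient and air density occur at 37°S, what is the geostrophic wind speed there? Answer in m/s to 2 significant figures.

14 m/s

With the same pressure gradient and density, V_g ∝ 1/f ∝ 1/sin φ.
V₂ = V₁ · sin φ₁ / sin φ₂ = 10.0 × sin 58° / sin 37°
V₂ = 10.0 × 0.8480/0.6018 = 14 m/s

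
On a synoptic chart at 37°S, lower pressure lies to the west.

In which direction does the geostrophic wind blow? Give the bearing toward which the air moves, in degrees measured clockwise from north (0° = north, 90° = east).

The pressure-gradient force points toward the west (bearing 270°).
Geostrophic balance: in the Southern Hemisphere the Coriolis force deflects motion to the left, so the geostrophic wind blows 90° to the left of the pressure-gradient force (low pressure on the right).
Rotating 270° by 90° counterclockwise gives 180° — the wind blows toward the south.

180°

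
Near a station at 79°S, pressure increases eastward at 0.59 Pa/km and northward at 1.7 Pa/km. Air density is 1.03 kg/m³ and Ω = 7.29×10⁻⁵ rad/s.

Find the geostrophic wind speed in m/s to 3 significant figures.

12.2 m/s

Coriolis parameter at 79°S:
f = 2Ω sin φ = 2 × 7.29×10⁻⁵ × sin 79° = 1.43×10⁻⁴ s⁻¹
In the Southern Hemisphere f is negative: f = −1.43×10⁻⁴ s⁻¹.
Component geostrophic relations (x east, y north):
u_g = −(1/(fρ)) ∂P/∂y,  v_g = (1/(fρ)) ∂P/∂x
u_g = −(1.7×10⁻³)/(−1.43×10⁻⁴ × 1.03) = 11.5 m/s;  v_g = (0.59×10⁻³)/(−1.43×10⁻⁴ × 1.03) = −4.00 m/s
|V_g| = √(u_g² + v_g²) = 12.2 m/s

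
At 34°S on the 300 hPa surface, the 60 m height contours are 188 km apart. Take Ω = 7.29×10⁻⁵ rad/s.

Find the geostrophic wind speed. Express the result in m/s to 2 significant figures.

Coriolis parameter at 34°S:
f = 2Ω sin φ = 2 × 7.29×10⁻⁵ × sin 34° = 8.15×10⁻⁵ s⁻¹
Height gradient: |∂Z/∂n| = 60 m / 188000 m = 3.19×10⁻⁴
On a pressure surface, geostrophic balance gives V_g = (g/f)|∂Z/∂n|:
V_g = 9.81 × 3.19×10⁻⁴ / 8.15×10⁻⁵ = 38.4 m/s

38 m/s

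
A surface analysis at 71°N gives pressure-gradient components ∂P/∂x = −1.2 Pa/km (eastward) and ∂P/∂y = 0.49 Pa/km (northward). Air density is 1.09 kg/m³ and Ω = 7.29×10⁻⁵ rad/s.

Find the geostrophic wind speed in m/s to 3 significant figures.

Coriolis parameter at 71°N:
f = 2Ω sin φ = 2 × 7.29×10⁻⁵ × sin 71° = 1.38×10⁻⁴ s⁻¹
Component geostrophic relations (x east, y north):
u_g = −(1/(fρ)) ∂P/∂y,  v_g = (1/(fρ)) ∂P/∂x
u_g = −(0.49×10⁻³)/(1.38×10⁻⁴ × 1.09) = −3.26 m/s;  v_g = (−1.2×10⁻³)/(1.38×10⁻⁴ × 1.09) = −7.99 m/s
|V_g| = √(u_g² + v_g²) = 8.63 m/s

8.63 m/s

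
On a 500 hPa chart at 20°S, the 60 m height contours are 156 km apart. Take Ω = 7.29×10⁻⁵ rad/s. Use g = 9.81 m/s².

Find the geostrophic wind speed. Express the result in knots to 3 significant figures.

Coriolis parameter at 20°S:
f = 2Ω sin φ = 2 × 7.29×10⁻⁵ × sin 20° = 4.99×10⁻⁵ s⁻¹
Height gradient: |∂Z/∂n| = 60 m / 156000 m = 3.85×10⁻⁴
On a pressure surface, geostrophic balance gives V_g = (g/f)|∂Z/∂n|:
V_g = 9.81 × 3.85×10⁻⁴ / 4.99×10⁻⁵ = 75.7 m/s
Converting: 75.7 m/s × 1.944 = 147 knots

147 knots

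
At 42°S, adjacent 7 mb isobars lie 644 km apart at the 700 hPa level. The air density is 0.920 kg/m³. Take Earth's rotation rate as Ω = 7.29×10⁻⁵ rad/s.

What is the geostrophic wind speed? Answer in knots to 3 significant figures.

23.5 knots

Coriolis parameter at 42°S:
f = 2Ω sin φ = 2 × 7.29×10⁻⁵ × sin 42° = 9.76×10⁻⁵ s⁻¹
Pressure gradient: |∂P/∂n| = 700 Pa / 644000 m = 1.09×10⁻³ Pa/m
Geostrophic balance (pressure-gradient force = Coriolis force):
V_g = (1/(fρ)) |∂P/∂n| = 1.09×10⁻³ / (9.76×10⁻⁵ × 0.920) = 12.1 m/s
Converting: 12.1 m/s × 1.944 = 23.5 knots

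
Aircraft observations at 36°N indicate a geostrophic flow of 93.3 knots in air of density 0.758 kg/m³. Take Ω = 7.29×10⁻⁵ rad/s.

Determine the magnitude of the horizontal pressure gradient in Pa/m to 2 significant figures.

Coriolis parameter at 36°N:
f = 2Ω sin φ = 2 × 7.29×10⁻⁵ × sin 36° = 8.57×10⁻⁵ s⁻¹
Wind speed in SI: 93.3 knots = 48.0 m/s
Geostrophic balance rearranged: |∂P/∂n| = f ρ V_g
|∂P/∂n| = 8.57×10⁻⁵ × 0.758 × 48.0 = 3.12×10⁻³ Pa/m

3.1×10⁻³ Pa/m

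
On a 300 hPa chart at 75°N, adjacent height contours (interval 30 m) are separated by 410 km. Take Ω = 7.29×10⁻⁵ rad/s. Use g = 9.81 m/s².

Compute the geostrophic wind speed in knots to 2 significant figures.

9.9 knots

Coriolis parameter at 75°N:
f = 2Ω sin φ = 2 × 7.29×10⁻⁵ × sin 75° = 1.41×10⁻⁴ s⁻¹
Height gradient: |∂Z/∂n| = 30 m / 410000 m = 7.32×10⁻⁵
On a pressure surface, geostrophic balance gives V_g = (g/f)|∂Z/∂n|:
V_g = 9.81 × 7.32×10⁻⁵ / 1.41×10⁻⁴ = 5.10 m/s
Converting: 5.10 m/s × 1.944 = 9.9 knots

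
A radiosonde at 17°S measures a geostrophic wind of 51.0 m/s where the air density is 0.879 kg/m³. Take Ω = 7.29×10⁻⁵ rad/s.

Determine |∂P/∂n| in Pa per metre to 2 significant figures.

Coriolis parameter at 17°S:
f = 2Ω sin φ = 2 × 7.29×10⁻⁵ × sin 17° = 4.26×10⁻⁵ s⁻¹
Geostrophic balance rearranged: |∂P/∂n| = f ρ V_g
|∂P/∂n| = 4.26×10⁻⁵ × 0.879 × 51.0 = 1.91×10⁻³ Pa/m

1.9×10⁻³ Pa/m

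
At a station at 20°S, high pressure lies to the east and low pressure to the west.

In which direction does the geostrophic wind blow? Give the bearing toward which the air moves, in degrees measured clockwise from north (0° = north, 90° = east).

The pressure-gradient force points toward the west (bearing 270°).
Geostrophic balance: in the Southern Hemisphere the Coriolis force deflects motion to the left, so the geostrophic wind blows 90° to the left of the pressure-gradient force (low pressure on the right).
Rotating 270° by 90° counterclockwise gives 180° — the wind blows toward the south.

180°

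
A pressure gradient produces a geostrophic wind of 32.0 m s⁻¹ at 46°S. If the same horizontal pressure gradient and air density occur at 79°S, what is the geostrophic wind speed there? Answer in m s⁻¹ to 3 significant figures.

With the same pressure gradient and density, V_g ∝ 1/f ∝ 1/sin φ.
V₂ = V₁ · sin φ₁ / sin φ₂ = 32.0 × sin 46° / sin 79°
V₂ = 32.0 × 0.7193/0.9816 = 23.4 m s⁻¹

23.4 m s⁻¹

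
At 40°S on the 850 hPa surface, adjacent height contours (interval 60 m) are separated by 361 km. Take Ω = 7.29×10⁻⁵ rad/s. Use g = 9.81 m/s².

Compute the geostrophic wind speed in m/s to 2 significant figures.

17 m/s

Coriolis parameter at 40°S:
f = 2Ω sin φ = 2 × 7.29×10⁻⁵ × sin 40° = 9.37×10⁻⁵ s⁻¹
Height gradient: |∂Z/∂n| = 60 m / 361000 m = 1.66×10⁻⁴
On a pressure surface, geostrophic balance gives V_g = (g/f)|∂Z/∂n|:
V_g = 9.81 × 1.66×10⁻⁴ / 9.37×10⁻⁵ = 17.4 m/s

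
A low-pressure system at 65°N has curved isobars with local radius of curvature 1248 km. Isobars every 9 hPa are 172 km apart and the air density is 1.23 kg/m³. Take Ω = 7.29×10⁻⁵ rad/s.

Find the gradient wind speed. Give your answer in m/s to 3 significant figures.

Coriolis parameter at 65°N:
f = 2Ω sin φ = 2 × 7.29×10⁻⁵ × sin 65° = 1.32×10⁻⁴ s⁻¹
Pressure gradient: |∂P/∂n| = 900 Pa / 172000 m = 5.23×10⁻³ Pa/m
Geostrophic speed: V_g = |∂P/∂n|/(fρ) = 5.23×10⁻³/(1.32×10⁻⁴ × 1.23) = 32.2 m/s
Around a low, centrifugal force acts outward with Coriolis, so pressure-gradient force balances both:
(1/ρ)|∂P/∂n| = fV + V²/R  →  V² + fR·V − fR·V_g = 0
With fR = 1.32×10⁻⁴ × 1248×10³ m = 165 m/s:
V = [−fR + √((fR)² + 4 fR V_g)]/2 = [−165 + √(165² + 4×165×32.2)]/2 = 27.6 m/s
Subgeostrophic (V < V_g = 32.2 m/s), as expected around a low.

27.6 m/s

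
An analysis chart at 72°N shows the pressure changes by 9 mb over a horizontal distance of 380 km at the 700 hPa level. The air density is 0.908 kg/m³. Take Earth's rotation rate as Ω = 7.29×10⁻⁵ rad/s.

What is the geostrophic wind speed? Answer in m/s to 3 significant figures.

Coriolis parameter at 72°N:
f = 2Ω sin φ = 2 × 7.29×10⁻⁵ × sin 72° = 1.39×10⁻⁴ s⁻¹
Pressure gradient: |∂P/∂n| = 900 Pa / 380000 m = 2.37×10⁻³ Pa/m
Geostrophic balance (pressure-gradient force = Coriolis force):
V_g = (1/(fρ)) |∂P/∂n| = 2.37×10⁻³ / (1.39×10⁻⁴ × 0.908) = 18.8 m/s

18.8 m/s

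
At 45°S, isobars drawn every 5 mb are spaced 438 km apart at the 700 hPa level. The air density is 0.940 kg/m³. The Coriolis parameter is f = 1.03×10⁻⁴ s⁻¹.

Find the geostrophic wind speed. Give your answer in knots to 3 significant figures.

22.9 knots

Pressure gradient: |∂P/∂n| = 500 Pa / 438000 m = 1.14×10⁻³ Pa/m
Geostrophic balance (pressure-gradient force = Coriolis force):
V_g = (1/(fρ)) |∂P/∂n| = 1.14×10⁻³ / (1.03×10⁻⁴ × 0.940) = 11.8 m/s
Converting: 11.8 m/s × 1.944 = 22.9 knots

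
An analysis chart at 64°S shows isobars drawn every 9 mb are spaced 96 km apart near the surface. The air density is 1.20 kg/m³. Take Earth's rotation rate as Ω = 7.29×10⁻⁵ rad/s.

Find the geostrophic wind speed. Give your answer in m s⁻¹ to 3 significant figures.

Coriolis parameter at 64°S:
f = 2Ω sin φ = 2 × 7.29×10⁻⁵ × sin 64° = 1.31×10⁻⁴ s⁻¹
Pressure gradient: |∂P/∂n| = 900 Pa / 96000 m = 9.38×10⁻³ Pa/m
Geostrophic balance (pressure-gradient force = Coriolis force):
V_g = (1/(fρ)) |∂P/∂n| = 9.38×10⁻³ / (1.31×10⁻⁴ × 1.20) = 59.6 m/s

59.6 m s⁻¹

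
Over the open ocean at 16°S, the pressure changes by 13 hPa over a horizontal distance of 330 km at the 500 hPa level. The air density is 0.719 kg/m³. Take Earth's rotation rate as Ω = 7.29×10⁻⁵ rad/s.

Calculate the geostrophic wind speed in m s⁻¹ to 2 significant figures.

Coriolis parameter at 16°S:
f = 2Ω sin φ = 2 × 7.29×10⁻⁵ × sin 16° = 4.02×10⁻⁵ s⁻¹
Pressure gradient: |∂P/∂n| = 1300 Pa / 330000 m = 3.94×10⁻³ Pa/m
Geostrophic balance (pressure-gradient force = Coriolis force):
V_g = (1/(fρ)) |∂P/∂n| = 3.94×10⁻³ / (4.02×10⁻⁵ × 0.719) = 136 m/s

140 m s⁻¹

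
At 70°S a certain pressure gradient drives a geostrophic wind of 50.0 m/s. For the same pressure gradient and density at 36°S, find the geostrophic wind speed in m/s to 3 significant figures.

With the same pressure gradient and density, V_g ∝ 1/f ∝ 1/sin φ.
V₂ = V₁ · sin φ₁ / sin φ₂ = 50.0 × sin 70° / sin 36°
V₂ = 50.0 × 0.9397/0.5878 = 79.9 m/s

79.9 m/s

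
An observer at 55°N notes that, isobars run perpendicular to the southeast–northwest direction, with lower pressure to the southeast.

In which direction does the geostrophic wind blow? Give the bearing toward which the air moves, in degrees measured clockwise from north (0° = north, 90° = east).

225°

The pressure-gradient force points toward the southeast (bearing 135°).
Geostrophic balance: in the Northern Hemisphere the Coriolis force deflects motion to the right, so the geostrophic wind blows 90° to the right of the pressure-gradient force (low pressure on the left).
Rotating 135° by 90° clockwise gives 225° — the wind blows toward the southwest.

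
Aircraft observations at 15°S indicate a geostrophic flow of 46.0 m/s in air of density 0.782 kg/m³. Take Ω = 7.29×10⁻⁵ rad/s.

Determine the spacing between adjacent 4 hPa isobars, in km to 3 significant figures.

295 km

Coriolis parameter at 15°S:
f = 2Ω sin φ = 2 × 7.29×10⁻⁵ × sin 15° = 3.77×10⁻⁵ s⁻¹
Geostrophic balance rearranged: |∂P/∂n| = f ρ V_g
|∂P/∂n| = 3.77×10⁻⁵ × 0.782 × 46.0 = 1.36×10⁻³ Pa/m
Isobar spacing: Δn = ΔP/|∂P/∂n| = 400 Pa / 1.36×10⁻³ Pa/m = 294674 m ≈ 295 km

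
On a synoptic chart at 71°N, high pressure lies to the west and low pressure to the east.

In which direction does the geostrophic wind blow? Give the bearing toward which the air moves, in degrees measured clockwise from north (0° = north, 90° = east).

180°

The pressure-gradient force points toward the east (bearing 090°).
Geostrophic balance: in the Northern Hemisphere the Coriolis force deflects motion to the right, so the geostrophic wind blows 90° to the right of the pressure-gradient force (low pressure on the left).
Rotating 090° by 90° clockwise gives 180° — the wind blows toward the south.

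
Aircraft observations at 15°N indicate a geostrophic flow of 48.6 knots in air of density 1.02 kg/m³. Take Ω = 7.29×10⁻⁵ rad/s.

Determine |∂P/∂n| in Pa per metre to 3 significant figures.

9.62×10⁻⁴ Pa/m

Coriolis parameter at 15°N:
f = 2Ω sin φ = 2 × 7.29×10⁻⁵ × sin 15° = 3.77×10⁻⁵ s⁻¹
Wind speed in SI: 48.6 knots = 25.0 m/s
Geostrophic balance rearranged: |∂P/∂n| = f ρ V_g
|∂P/∂n| = 3.77×10⁻⁵ × 1.02 × 25.0 = 9.62×10⁻⁴ Pa/m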